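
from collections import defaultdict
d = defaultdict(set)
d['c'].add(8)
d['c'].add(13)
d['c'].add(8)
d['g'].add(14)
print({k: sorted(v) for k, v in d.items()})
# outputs {'c': [8, 13], 'g': [14]}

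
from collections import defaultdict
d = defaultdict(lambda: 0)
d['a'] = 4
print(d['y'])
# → 0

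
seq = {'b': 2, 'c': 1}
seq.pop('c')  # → 1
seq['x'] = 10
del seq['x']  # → {'b': 2}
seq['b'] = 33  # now {'b': 33}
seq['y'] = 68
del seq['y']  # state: {'b': 33}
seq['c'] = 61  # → {'b': 33, 'c': 61}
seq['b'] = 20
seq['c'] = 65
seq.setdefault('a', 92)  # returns 92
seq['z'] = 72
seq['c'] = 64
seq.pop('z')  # 72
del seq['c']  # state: {'b': 20, 'a': 92}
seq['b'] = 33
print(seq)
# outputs {'b': 33, 'a': 92}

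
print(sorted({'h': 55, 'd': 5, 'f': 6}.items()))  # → [('d', 5), ('f', 6), ('h', 55)]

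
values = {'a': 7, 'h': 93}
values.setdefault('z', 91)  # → 91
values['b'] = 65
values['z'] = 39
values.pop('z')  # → 39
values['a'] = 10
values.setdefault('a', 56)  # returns 10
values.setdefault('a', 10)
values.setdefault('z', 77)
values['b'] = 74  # {'a': 10, 'h': 93, 'b': 74, 'z': 77}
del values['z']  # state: {'a': 10, 'h': 93, 'b': 74}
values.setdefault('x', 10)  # 10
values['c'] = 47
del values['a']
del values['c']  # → {'h': 93, 'b': 74, 'x': 10}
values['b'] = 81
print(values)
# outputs {'h': 93, 'b': 81, 'x': 10}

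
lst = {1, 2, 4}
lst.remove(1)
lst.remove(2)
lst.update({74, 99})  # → {4, 74, 99}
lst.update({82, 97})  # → {4, 74, 82, 97, 99}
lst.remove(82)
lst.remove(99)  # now {4, 74, 97}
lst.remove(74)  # {4, 97}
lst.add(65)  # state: {4, 65, 97}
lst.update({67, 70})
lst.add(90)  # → {4, 65, 67, 70, 90, 97}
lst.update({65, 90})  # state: {4, 65, 67, 70, 90, 97}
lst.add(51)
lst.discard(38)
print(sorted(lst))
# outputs [4, 51, 65, 67, 70, 90, 97]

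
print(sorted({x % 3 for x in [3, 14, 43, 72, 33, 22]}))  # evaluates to [0, 1, 2]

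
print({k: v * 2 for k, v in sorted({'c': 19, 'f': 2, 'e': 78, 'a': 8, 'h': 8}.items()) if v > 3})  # {'a': 16, 'c': 38, 'e': 156, 'h': 16}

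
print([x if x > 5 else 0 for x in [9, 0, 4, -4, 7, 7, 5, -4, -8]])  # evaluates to [9, 0, 0, 0, 7, 7, 0, 0, 0]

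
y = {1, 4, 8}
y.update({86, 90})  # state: {1, 4, 8, 86, 90}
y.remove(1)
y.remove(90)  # {4, 8, 86}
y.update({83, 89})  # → {4, 8, 83, 86, 89}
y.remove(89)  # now {4, 8, 83, 86}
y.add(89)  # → {4, 8, 83, 86, 89}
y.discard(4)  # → {8, 83, 86, 89}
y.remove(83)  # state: {8, 86, 89}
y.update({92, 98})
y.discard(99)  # {8, 86, 89, 92, 98}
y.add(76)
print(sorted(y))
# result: [8, 76, 86, 89, 92, 98]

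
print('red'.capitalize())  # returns Red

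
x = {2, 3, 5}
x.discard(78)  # {2, 3, 5}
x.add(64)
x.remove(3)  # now {2, 5, 64}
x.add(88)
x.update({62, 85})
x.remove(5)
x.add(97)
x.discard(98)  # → {2, 62, 64, 85, 88, 97}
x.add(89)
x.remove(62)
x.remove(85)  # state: {2, 64, 88, 89, 97}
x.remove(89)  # {2, 64, 88, 97}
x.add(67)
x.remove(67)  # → {2, 64, 88, 97}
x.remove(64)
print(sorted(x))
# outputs [2, 88, 97]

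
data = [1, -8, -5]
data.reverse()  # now [-5, -8, 1]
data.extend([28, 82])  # [-5, -8, 1, 28, 82]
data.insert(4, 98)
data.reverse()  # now [82, 98, 28, 1, -8, -5]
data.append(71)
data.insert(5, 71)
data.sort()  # [-8, -5, 1, 28, 71, 71, 82, 98]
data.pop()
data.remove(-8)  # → [-5, 1, 28, 71, 71, 82]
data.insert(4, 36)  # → [-5, 1, 28, 71, 36, 71, 82]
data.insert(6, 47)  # [-5, 1, 28, 71, 36, 71, 47, 82]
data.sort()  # [-5, 1, 28, 36, 47, 71, 71, 82]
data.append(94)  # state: [-5, 1, 28, 36, 47, 71, 71, 82, 94]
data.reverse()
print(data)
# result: [94, 82, 71, 71, 47, 36, 28, 1, -5]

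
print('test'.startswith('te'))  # True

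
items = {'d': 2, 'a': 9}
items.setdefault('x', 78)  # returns 78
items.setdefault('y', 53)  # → 53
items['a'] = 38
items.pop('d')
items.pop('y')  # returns 53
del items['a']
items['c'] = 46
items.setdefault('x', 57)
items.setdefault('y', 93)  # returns 93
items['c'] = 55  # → {'x': 78, 'c': 55, 'y': 93}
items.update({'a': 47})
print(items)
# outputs {'x': 78, 'c': 55, 'y': 93, 'a': 47}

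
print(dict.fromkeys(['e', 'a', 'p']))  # {'e': None, 'a': None, 'p': None}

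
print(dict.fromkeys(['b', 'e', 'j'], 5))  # {'b': 5, 'e': 5, 'j': 5}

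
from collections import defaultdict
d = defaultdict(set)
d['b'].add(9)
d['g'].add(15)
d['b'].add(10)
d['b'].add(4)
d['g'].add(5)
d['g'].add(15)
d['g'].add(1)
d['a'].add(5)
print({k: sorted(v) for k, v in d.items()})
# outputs {'b': [4, 9, 10], 'g': [1, 5, 15], 'a': [5]}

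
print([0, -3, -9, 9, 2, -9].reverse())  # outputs None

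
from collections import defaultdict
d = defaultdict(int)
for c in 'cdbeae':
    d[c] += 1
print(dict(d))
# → {'c': 1, 'd': 1, 'b': 1, 'e': 2, 'a': 1}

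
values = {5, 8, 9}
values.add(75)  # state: {5, 8, 9, 75}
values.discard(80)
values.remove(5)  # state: {8, 9, 75}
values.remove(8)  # {9, 75}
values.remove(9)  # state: {75}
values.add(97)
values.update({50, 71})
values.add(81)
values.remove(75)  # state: {50, 71, 81, 97}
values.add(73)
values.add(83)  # {50, 71, 73, 81, 83, 97}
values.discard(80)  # {50, 71, 73, 81, 83, 97}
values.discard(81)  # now {50, 71, 73, 83, 97}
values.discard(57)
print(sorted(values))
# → [50, 71, 73, 83, 97]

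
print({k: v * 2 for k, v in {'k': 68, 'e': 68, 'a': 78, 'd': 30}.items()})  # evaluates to {'k': 136, 'e': 136, 'a': 156, 'd': 60}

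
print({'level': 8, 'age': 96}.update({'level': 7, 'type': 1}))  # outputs None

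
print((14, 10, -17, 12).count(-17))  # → 1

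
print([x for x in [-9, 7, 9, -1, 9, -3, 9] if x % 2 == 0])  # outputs []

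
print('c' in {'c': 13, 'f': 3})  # True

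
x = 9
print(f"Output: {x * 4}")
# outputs Output: 36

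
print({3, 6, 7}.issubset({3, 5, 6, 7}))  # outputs True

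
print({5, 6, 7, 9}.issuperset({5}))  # True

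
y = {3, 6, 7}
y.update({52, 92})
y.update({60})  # {3, 6, 7, 52, 60, 92}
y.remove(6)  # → {3, 7, 52, 60, 92}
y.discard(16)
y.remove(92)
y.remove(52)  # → {3, 7, 60}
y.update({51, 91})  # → {3, 7, 51, 60, 91}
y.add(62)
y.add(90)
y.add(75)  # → {3, 7, 51, 60, 62, 75, 90, 91}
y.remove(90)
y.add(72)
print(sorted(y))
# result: [3, 7, 51, 60, 62, 72, 75, 91]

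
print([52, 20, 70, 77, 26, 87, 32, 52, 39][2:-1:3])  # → [70, 87]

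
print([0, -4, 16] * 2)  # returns [0, -4, 16, 0, -4, 16]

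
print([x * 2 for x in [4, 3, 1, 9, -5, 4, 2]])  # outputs [8, 6, 2, 18, -10, 8, 4]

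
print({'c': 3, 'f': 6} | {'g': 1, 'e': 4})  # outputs {'c': 3, 'f': 6, 'g': 1, 'e': 4}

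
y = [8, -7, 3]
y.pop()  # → 3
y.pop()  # -7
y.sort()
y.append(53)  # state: [8, 53]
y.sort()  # [8, 53]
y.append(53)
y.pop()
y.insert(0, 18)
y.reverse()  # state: [53, 8, 18]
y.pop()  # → 18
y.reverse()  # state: [8, 53]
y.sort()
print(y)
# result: [8, 53]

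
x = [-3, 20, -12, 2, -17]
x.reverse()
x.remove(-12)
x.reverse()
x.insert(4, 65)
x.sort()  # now [-17, -3, 2, 20, 65]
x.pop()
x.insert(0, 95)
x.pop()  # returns 20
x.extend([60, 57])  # [95, -17, -3, 2, 60, 57]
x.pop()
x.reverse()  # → [60, 2, -3, -17, 95]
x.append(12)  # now [60, 2, -3, -17, 95, 12]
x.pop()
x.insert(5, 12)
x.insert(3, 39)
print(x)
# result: [60, 2, -3, 39, -17, 95, 12]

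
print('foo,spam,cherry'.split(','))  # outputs ['foo', 'spam', 'cherry']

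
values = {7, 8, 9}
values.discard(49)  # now {7, 8, 9}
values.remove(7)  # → {8, 9}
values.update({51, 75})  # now {8, 9, 51, 75}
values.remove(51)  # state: {8, 9, 75}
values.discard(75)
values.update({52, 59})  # {8, 9, 52, 59}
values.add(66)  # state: {8, 9, 52, 59, 66}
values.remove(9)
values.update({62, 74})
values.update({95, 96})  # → {8, 52, 59, 62, 66, 74, 95, 96}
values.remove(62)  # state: {8, 52, 59, 66, 74, 95, 96}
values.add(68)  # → {8, 52, 59, 66, 68, 74, 95, 96}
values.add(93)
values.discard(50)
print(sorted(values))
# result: [8, 52, 59, 66, 68, 74, 93, 95, 96]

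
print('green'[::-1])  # neerg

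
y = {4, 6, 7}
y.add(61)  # {4, 6, 7, 61}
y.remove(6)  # {4, 7, 61}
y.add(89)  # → {4, 7, 61, 89}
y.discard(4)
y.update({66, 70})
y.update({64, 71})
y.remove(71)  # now {7, 61, 64, 66, 70, 89}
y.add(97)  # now {7, 61, 64, 66, 70, 89, 97}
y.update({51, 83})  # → {7, 51, 61, 64, 66, 70, 83, 89, 97}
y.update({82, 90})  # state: {7, 51, 61, 64, 66, 70, 82, 83, 89, 90, 97}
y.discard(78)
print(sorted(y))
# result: [7, 51, 61, 64, 66, 70, 82, 83, 89, 90, 97]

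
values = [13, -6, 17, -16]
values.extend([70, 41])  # [13, -6, 17, -16, 70, 41]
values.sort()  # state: [-16, -6, 13, 17, 41, 70]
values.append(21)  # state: [-16, -6, 13, 17, 41, 70, 21]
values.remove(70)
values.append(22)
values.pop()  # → 22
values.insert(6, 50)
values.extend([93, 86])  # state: [-16, -6, 13, 17, 41, 21, 50, 93, 86]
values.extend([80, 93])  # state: [-16, -6, 13, 17, 41, 21, 50, 93, 86, 80, 93]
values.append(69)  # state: [-16, -6, 13, 17, 41, 21, 50, 93, 86, 80, 93, 69]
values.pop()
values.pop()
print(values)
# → [-16, -6, 13, 17, 41, 21, 50, 93, 86, 80]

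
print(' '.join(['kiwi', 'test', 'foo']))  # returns kiwi test foo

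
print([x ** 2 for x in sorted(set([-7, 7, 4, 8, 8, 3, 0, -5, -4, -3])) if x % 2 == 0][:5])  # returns [16, 0, 16, 64]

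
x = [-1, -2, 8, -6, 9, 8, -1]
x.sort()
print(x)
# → [-6, -2, -1, -1, 8, 8, 9]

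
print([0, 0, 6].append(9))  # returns None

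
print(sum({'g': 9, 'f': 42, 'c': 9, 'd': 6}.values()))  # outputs 66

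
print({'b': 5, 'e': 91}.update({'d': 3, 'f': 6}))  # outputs None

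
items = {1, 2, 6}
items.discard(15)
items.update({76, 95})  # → {1, 2, 6, 76, 95}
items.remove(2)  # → {1, 6, 76, 95}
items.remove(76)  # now {1, 6, 95}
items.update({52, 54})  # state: {1, 6, 52, 54, 95}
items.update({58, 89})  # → {1, 6, 52, 54, 58, 89, 95}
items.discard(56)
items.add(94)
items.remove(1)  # {6, 52, 54, 58, 89, 94, 95}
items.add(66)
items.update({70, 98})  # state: {6, 52, 54, 58, 66, 70, 89, 94, 95, 98}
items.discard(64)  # {6, 52, 54, 58, 66, 70, 89, 94, 95, 98}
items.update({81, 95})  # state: {6, 52, 54, 58, 66, 70, 81, 89, 94, 95, 98}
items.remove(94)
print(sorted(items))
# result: [6, 52, 54, 58, 66, 70, 81, 89, 95, 98]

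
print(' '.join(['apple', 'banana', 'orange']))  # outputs apple banana orange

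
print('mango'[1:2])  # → a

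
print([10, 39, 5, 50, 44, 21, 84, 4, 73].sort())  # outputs None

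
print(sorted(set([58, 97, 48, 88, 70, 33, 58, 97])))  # [33, 48, 58, 70, 88, 97]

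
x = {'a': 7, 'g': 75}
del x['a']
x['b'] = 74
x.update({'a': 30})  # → {'g': 75, 'b': 74, 'a': 30}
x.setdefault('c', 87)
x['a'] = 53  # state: {'g': 75, 'b': 74, 'a': 53, 'c': 87}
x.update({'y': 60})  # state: {'g': 75, 'b': 74, 'a': 53, 'c': 87, 'y': 60}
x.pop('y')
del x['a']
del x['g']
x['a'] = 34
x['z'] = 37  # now {'b': 74, 'c': 87, 'a': 34, 'z': 37}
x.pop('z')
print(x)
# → {'b': 74, 'c': 87, 'a': 34}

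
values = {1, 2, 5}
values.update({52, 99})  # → {1, 2, 5, 52, 99}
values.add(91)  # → {1, 2, 5, 52, 91, 99}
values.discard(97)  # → {1, 2, 5, 52, 91, 99}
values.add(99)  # {1, 2, 5, 52, 91, 99}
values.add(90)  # {1, 2, 5, 52, 90, 91, 99}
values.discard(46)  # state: {1, 2, 5, 52, 90, 91, 99}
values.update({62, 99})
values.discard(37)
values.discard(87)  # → {1, 2, 5, 52, 62, 90, 91, 99}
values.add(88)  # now {1, 2, 5, 52, 62, 88, 90, 91, 99}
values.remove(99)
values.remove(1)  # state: {2, 5, 52, 62, 88, 90, 91}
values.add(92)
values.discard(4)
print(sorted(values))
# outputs [2, 5, 52, 62, 88, 90, 91, 92]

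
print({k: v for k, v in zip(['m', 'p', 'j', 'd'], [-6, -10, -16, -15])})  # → {'m': -6, 'p': -10, 'j': -16, 'd': -15}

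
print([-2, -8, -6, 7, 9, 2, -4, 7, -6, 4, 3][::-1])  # [3, 4, -6, 7, -4, 2, 9, 7, -6, -8, -2]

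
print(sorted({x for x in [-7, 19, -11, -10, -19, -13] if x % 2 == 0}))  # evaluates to [-10]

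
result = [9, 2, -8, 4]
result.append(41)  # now [9, 2, -8, 4, 41]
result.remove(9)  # [2, -8, 4, 41]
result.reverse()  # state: [41, 4, -8, 2]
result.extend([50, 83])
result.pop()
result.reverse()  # [50, 2, -8, 4, 41]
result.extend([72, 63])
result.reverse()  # [63, 72, 41, 4, -8, 2, 50]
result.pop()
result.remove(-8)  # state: [63, 72, 41, 4, 2]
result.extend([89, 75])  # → [63, 72, 41, 4, 2, 89, 75]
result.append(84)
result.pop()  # 84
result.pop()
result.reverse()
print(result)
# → [89, 2, 4, 41, 72, 63]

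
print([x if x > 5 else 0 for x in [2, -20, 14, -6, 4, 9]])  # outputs [0, 0, 14, 0, 0, 9]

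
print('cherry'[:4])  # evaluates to cher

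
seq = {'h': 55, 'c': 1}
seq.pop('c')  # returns 1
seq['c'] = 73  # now {'h': 55, 'c': 73}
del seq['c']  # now {'h': 55}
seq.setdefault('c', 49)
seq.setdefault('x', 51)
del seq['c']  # {'h': 55, 'x': 51}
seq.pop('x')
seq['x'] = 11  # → {'h': 55, 'x': 11}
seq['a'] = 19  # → {'h': 55, 'x': 11, 'a': 19}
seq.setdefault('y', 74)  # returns 74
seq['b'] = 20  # {'h': 55, 'x': 11, 'a': 19, 'y': 74, 'b': 20}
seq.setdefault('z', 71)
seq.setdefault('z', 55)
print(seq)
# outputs {'h': 55, 'x': 11, 'a': 19, 'y': 74, 'b': 20, 'z': 71}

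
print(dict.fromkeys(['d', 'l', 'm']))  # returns {'d': None, 'l': None, 'm': None}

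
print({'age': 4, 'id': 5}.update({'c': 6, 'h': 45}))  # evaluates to None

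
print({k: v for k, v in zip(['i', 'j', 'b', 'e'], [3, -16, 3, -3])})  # {'i': 3, 'j': -16, 'b': 3, 'e': -3}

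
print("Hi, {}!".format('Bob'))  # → Hi, Bob!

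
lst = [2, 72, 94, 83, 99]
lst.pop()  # 99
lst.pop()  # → 83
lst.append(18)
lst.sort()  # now [2, 18, 72, 94]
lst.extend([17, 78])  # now [2, 18, 72, 94, 17, 78]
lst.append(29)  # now [2, 18, 72, 94, 17, 78, 29]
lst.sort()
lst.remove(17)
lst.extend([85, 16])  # [2, 18, 29, 72, 78, 94, 85, 16]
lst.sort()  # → [2, 16, 18, 29, 72, 78, 85, 94]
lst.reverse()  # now [94, 85, 78, 72, 29, 18, 16, 2]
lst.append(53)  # [94, 85, 78, 72, 29, 18, 16, 2, 53]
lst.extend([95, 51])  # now [94, 85, 78, 72, 29, 18, 16, 2, 53, 95, 51]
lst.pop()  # 51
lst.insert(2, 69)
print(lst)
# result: [94, 85, 69, 78, 72, 29, 18, 16, 2, 53, 95]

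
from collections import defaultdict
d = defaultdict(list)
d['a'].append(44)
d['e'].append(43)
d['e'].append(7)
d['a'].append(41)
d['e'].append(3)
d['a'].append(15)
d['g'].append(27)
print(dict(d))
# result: {'a': [44, 41, 15], 'e': [43, 7, 3], 'g': [27]}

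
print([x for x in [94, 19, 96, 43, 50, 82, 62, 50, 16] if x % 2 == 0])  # [94, 96, 50, 82, 62, 50, 16]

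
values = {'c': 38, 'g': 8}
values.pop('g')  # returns 8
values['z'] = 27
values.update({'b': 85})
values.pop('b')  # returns 85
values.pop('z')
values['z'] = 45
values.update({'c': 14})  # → {'c': 14, 'z': 45}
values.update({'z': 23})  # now {'c': 14, 'z': 23}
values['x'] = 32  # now {'c': 14, 'z': 23, 'x': 32}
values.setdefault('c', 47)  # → 14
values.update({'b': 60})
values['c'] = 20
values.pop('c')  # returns 20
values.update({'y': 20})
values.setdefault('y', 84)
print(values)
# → {'z': 23, 'x': 32, 'b': 60, 'y': 20}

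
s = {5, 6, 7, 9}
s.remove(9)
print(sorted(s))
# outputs [5, 6, 7]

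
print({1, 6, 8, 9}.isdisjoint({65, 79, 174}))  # True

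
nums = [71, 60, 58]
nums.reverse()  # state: [58, 60, 71]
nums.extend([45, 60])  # [58, 60, 71, 45, 60]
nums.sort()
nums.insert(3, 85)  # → [45, 58, 60, 85, 60, 71]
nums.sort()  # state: [45, 58, 60, 60, 71, 85]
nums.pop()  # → 85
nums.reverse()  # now [71, 60, 60, 58, 45]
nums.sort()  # [45, 58, 60, 60, 71]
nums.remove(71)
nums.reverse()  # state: [60, 60, 58, 45]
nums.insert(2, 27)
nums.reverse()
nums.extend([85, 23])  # [45, 58, 27, 60, 60, 85, 23]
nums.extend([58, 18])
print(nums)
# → [45, 58, 27, 60, 60, 85, 23, 58, 18]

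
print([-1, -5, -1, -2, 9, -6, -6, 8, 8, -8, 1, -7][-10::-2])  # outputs [-1, -1]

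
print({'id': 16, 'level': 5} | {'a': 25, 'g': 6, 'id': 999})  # {'id': 999, 'level': 5, 'a': 25, 'g': 6}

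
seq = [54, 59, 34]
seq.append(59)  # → [54, 59, 34, 59]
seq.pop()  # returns 59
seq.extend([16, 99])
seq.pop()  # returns 99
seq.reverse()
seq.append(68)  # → [16, 34, 59, 54, 68]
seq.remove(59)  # [16, 34, 54, 68]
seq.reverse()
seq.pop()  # 16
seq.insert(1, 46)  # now [68, 46, 54, 34]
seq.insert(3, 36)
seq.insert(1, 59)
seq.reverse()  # [34, 36, 54, 46, 59, 68]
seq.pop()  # 68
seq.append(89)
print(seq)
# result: [34, 36, 54, 46, 59, 89]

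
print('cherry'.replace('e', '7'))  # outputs ch7rry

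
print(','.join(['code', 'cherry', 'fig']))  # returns code,cherry,fig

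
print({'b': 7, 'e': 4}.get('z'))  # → None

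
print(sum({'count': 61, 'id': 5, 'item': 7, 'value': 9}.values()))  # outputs 82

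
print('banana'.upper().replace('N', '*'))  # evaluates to BA*A*A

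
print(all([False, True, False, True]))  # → False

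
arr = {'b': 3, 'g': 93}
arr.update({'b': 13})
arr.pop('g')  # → 93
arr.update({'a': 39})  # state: {'b': 13, 'a': 39}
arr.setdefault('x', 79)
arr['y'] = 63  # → {'b': 13, 'a': 39, 'x': 79, 'y': 63}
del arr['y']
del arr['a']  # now {'b': 13, 'x': 79}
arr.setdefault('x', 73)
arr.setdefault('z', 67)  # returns 67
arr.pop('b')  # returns 13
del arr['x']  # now {'z': 67}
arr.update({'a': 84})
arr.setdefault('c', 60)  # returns 60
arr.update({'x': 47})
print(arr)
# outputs {'z': 67, 'a': 84, 'c': 60, 'x': 47}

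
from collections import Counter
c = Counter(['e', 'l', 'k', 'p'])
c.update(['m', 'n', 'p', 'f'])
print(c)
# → Counter({'p': 2, 'e': 1, 'l': 1, 'k': 1, 'm': 1, 'n': 1, 'f': 1})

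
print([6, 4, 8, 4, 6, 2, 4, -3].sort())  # None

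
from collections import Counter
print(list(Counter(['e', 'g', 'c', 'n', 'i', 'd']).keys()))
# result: ['e', 'g', 'c', 'n', 'i', 'd']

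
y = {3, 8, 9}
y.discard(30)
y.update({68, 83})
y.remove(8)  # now {3, 9, 68, 83}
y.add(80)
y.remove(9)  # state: {3, 68, 80, 83}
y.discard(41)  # {3, 68, 80, 83}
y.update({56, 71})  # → {3, 56, 68, 71, 80, 83}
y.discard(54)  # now {3, 56, 68, 71, 80, 83}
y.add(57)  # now {3, 56, 57, 68, 71, 80, 83}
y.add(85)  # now {3, 56, 57, 68, 71, 80, 83, 85}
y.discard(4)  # {3, 56, 57, 68, 71, 80, 83, 85}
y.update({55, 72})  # {3, 55, 56, 57, 68, 71, 72, 80, 83, 85}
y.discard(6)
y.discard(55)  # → {3, 56, 57, 68, 71, 72, 80, 83, 85}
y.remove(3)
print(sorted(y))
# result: [56, 57, 68, 71, 72, 80, 83, 85]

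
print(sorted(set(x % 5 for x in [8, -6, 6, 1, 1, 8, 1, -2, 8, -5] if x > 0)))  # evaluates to [1, 3]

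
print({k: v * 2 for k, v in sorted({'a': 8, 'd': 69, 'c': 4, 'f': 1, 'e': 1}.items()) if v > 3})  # {'a': 16, 'c': 8, 'd': 138}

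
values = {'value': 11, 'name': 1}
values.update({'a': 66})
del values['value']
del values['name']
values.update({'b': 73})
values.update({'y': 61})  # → {'a': 66, 'b': 73, 'y': 61}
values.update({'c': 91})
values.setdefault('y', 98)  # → 61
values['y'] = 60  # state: {'a': 66, 'b': 73, 'y': 60, 'c': 91}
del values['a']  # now {'b': 73, 'y': 60, 'c': 91}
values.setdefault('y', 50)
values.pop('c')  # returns 91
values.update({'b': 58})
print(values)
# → {'b': 58, 'y': 60}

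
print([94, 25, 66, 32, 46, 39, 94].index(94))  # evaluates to 0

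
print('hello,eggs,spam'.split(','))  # ['hello', 'eggs', 'spam']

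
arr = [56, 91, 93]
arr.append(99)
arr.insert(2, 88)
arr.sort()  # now [56, 88, 91, 93, 99]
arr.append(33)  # [56, 88, 91, 93, 99, 33]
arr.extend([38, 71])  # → [56, 88, 91, 93, 99, 33, 38, 71]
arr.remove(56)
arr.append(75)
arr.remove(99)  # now [88, 91, 93, 33, 38, 71, 75]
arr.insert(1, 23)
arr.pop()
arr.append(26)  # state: [88, 23, 91, 93, 33, 38, 71, 26]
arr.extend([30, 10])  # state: [88, 23, 91, 93, 33, 38, 71, 26, 30, 10]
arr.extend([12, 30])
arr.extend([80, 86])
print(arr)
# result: [88, 23, 91, 93, 33, 38, 71, 26, 30, 10, 12, 30, 80, 86]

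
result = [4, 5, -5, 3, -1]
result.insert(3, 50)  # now [4, 5, -5, 50, 3, -1]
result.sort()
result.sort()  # [-5, -1, 3, 4, 5, 50]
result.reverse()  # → [50, 5, 4, 3, -1, -5]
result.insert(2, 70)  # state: [50, 5, 70, 4, 3, -1, -5]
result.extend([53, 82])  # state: [50, 5, 70, 4, 3, -1, -5, 53, 82]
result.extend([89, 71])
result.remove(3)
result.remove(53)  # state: [50, 5, 70, 4, -1, -5, 82, 89, 71]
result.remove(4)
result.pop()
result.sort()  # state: [-5, -1, 5, 50, 70, 82, 89]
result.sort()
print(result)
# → [-5, -1, 5, 50, 70, 82, 89]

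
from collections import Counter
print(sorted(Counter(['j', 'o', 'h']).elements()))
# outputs ['h', 'j', 'o']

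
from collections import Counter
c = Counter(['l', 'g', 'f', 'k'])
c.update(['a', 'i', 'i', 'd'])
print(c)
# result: Counter({'i': 2, 'l': 1, 'g': 1, 'f': 1, 'k': 1, 'a': 1, 'd': 1})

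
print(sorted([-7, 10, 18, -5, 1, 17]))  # [-7, -5, 1, 10, 17, 18]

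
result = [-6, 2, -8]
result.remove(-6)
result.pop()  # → -8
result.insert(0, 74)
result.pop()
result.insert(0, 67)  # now [67, 74]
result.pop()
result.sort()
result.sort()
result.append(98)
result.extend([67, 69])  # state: [67, 98, 67, 69]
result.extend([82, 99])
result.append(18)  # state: [67, 98, 67, 69, 82, 99, 18]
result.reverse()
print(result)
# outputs [18, 99, 82, 69, 67, 98, 67]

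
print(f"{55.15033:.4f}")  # 55.1503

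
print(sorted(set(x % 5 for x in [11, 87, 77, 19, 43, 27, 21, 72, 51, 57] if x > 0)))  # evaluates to [1, 2, 3, 4]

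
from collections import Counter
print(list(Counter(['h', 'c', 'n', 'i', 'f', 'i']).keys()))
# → ['h', 'c', 'n', 'i', 'f']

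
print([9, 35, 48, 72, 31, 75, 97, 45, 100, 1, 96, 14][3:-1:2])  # [72, 75, 45, 1]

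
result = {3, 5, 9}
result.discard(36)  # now {3, 5, 9}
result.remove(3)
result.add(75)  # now {5, 9, 75}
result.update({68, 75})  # {5, 9, 68, 75}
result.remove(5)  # {9, 68, 75}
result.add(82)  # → {9, 68, 75, 82}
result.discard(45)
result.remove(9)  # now {68, 75, 82}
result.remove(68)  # {75, 82}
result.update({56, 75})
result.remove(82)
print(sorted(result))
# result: [56, 75]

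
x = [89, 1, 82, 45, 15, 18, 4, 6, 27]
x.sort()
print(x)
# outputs [1, 4, 6, 15, 18, 27, 45, 82, 89]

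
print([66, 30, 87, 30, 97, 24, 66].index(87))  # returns 2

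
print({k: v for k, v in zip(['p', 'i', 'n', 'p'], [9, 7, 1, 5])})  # {'p': 5, 'i': 7, 'n': 1}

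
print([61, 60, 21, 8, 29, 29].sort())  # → None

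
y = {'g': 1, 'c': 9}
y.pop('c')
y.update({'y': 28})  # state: {'g': 1, 'y': 28}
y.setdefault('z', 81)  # 81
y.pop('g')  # 1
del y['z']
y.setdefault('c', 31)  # 31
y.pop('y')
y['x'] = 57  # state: {'c': 31, 'x': 57}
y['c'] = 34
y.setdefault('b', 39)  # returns 39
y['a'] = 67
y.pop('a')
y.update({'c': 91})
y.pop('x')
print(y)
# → {'c': 91, 'b': 39}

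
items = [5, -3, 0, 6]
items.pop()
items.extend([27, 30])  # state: [5, -3, 0, 27, 30]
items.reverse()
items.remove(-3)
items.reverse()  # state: [5, 0, 27, 30]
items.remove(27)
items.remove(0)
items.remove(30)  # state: [5]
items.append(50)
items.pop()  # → 50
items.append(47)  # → [5, 47]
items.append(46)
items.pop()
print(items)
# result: [5, 47]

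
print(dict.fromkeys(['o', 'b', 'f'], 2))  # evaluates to {'o': 2, 'b': 2, 'f': 2}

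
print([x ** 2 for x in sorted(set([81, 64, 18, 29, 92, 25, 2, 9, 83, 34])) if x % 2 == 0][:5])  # [4, 324, 1156, 4096, 8464]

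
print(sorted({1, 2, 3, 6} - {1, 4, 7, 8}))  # [2, 3, 6]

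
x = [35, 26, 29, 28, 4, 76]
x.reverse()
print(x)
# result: [76, 4, 28, 29, 26, 35]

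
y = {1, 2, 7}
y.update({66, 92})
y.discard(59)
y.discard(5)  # {1, 2, 7, 66, 92}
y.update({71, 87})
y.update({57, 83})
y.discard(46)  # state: {1, 2, 7, 57, 66, 71, 83, 87, 92}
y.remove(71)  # {1, 2, 7, 57, 66, 83, 87, 92}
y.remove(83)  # {1, 2, 7, 57, 66, 87, 92}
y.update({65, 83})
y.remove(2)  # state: {1, 7, 57, 65, 66, 83, 87, 92}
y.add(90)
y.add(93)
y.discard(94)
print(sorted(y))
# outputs [1, 7, 57, 65, 66, 83, 87, 90, 92, 93]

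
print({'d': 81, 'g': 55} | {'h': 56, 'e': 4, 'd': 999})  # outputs {'d': 999, 'g': 55, 'h': 56, 'e': 4}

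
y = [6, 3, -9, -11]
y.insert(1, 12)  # [6, 12, 3, -9, -11]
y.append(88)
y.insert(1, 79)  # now [6, 79, 12, 3, -9, -11, 88]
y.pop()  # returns 88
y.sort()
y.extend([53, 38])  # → [-11, -9, 3, 6, 12, 79, 53, 38]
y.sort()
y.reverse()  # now [79, 53, 38, 12, 6, 3, -9, -11]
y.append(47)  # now [79, 53, 38, 12, 6, 3, -9, -11, 47]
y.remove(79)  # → [53, 38, 12, 6, 3, -9, -11, 47]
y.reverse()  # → [47, -11, -9, 3, 6, 12, 38, 53]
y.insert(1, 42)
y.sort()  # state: [-11, -9, 3, 6, 12, 38, 42, 47, 53]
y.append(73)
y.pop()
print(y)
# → [-11, -9, 3, 6, 12, 38, 42, 47, 53]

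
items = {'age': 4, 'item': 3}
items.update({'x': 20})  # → {'age': 4, 'item': 3, 'x': 20}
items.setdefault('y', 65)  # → 65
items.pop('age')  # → 4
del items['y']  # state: {'item': 3, 'x': 20}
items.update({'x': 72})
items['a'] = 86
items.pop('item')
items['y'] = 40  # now {'x': 72, 'a': 86, 'y': 40}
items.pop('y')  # 40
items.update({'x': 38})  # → {'x': 38, 'a': 86}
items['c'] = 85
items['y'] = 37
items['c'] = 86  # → {'x': 38, 'a': 86, 'c': 86, 'y': 37}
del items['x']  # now {'a': 86, 'c': 86, 'y': 37}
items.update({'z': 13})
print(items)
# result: {'a': 86, 'c': 86, 'y': 37, 'z': 13}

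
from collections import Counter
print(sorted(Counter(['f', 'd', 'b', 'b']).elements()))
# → ['b', 'b', 'd', 'f']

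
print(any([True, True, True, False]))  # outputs True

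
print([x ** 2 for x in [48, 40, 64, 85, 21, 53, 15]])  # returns [2304, 1600, 4096, 7225, 441, 2809, 225]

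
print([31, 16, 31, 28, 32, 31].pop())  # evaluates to 31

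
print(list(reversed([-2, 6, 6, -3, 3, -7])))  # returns [-7, 3, -3, 6, 6, -2]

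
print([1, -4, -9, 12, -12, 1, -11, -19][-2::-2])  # [-11, -12, -9, 1]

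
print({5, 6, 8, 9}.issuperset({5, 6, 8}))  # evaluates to True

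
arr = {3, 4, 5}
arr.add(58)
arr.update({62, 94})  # {3, 4, 5, 58, 62, 94}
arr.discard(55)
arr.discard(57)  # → {3, 4, 5, 58, 62, 94}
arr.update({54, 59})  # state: {3, 4, 5, 54, 58, 59, 62, 94}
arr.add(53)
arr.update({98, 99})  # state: {3, 4, 5, 53, 54, 58, 59, 62, 94, 98, 99}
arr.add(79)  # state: {3, 4, 5, 53, 54, 58, 59, 62, 79, 94, 98, 99}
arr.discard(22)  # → {3, 4, 5, 53, 54, 58, 59, 62, 79, 94, 98, 99}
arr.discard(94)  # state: {3, 4, 5, 53, 54, 58, 59, 62, 79, 98, 99}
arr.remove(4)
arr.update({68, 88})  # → {3, 5, 53, 54, 58, 59, 62, 68, 79, 88, 98, 99}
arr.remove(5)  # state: {3, 53, 54, 58, 59, 62, 68, 79, 88, 98, 99}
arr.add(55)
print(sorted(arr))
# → [3, 53, 54, 55, 58, 59, 62, 68, 79, 88, 98, 99]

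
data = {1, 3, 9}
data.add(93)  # {1, 3, 9, 93}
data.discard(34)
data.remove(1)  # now {3, 9, 93}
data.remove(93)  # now {3, 9}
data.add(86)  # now {3, 9, 86}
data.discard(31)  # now {3, 9, 86}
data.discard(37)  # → {3, 9, 86}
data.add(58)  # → {3, 9, 58, 86}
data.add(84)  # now {3, 9, 58, 84, 86}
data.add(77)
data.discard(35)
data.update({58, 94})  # {3, 9, 58, 77, 84, 86, 94}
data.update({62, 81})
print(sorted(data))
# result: [3, 9, 58, 62, 77, 81, 84, 86, 94]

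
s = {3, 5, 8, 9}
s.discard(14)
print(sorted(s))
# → [3, 5, 8, 9]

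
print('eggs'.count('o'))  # 0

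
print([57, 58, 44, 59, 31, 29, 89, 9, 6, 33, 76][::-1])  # [76, 33, 6, 9, 89, 29, 31, 59, 44, 58, 57]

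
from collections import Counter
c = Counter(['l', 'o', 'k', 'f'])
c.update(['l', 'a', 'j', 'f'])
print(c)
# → Counter({'l': 2, 'f': 2, 'o': 1, 'k': 1, 'a': 1, 'j': 1})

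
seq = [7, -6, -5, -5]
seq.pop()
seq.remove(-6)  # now [7, -5]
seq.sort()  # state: [-5, 7]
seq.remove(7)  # [-5]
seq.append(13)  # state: [-5, 13]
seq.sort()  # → [-5, 13]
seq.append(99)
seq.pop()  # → 99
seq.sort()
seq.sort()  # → [-5, 13]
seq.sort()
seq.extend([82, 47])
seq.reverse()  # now [47, 82, 13, -5]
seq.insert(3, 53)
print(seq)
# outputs [47, 82, 13, 53, -5]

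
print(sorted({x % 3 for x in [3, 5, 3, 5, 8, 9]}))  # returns [0, 2]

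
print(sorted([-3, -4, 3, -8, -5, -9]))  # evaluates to [-9, -8, -5, -4, -3, 3]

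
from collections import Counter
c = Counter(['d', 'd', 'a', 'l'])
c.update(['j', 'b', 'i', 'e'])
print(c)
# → Counter({'d': 2, 'a': 1, 'l': 1, 'j': 1, 'b': 1, 'i': 1, 'e': 1})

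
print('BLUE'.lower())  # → blue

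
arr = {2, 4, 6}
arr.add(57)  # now {2, 4, 6, 57}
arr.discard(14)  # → {2, 4, 6, 57}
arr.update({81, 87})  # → {2, 4, 6, 57, 81, 87}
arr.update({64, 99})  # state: {2, 4, 6, 57, 64, 81, 87, 99}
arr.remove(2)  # {4, 6, 57, 64, 81, 87, 99}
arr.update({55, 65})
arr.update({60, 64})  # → {4, 6, 55, 57, 60, 64, 65, 81, 87, 99}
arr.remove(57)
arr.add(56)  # {4, 6, 55, 56, 60, 64, 65, 81, 87, 99}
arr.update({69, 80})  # {4, 6, 55, 56, 60, 64, 65, 69, 80, 81, 87, 99}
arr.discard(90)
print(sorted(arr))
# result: [4, 6, 55, 56, 60, 64, 65, 69, 80, 81, 87, 99]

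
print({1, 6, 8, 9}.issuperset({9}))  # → True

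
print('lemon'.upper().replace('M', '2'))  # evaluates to LE2ON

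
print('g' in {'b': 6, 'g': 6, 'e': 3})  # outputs True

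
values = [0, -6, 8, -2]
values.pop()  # -2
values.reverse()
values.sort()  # [-6, 0, 8]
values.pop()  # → 8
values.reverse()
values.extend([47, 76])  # [0, -6, 47, 76]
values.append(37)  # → [0, -6, 47, 76, 37]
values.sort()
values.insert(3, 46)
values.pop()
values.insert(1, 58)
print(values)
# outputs [-6, 58, 0, 37, 46, 47]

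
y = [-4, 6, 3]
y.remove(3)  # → [-4, 6]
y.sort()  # [-4, 6]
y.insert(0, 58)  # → [58, -4, 6]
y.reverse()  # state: [6, -4, 58]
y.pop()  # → 58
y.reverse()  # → [-4, 6]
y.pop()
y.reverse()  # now [-4]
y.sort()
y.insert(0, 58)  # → [58, -4]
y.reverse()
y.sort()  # [-4, 58]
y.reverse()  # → [58, -4]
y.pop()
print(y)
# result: [58]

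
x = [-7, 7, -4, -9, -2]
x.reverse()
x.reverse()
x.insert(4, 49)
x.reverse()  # [-2, 49, -9, -4, 7, -7]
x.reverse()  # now [-7, 7, -4, -9, 49, -2]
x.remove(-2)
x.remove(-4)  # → [-7, 7, -9, 49]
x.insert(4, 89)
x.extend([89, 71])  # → [-7, 7, -9, 49, 89, 89, 71]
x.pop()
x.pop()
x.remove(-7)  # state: [7, -9, 49, 89]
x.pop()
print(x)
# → [7, -9, 49]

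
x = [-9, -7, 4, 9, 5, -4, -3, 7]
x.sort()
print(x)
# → [-9, -7, -4, -3, 4, 5, 7, 9]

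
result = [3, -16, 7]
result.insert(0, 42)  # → [42, 3, -16, 7]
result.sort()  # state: [-16, 3, 7, 42]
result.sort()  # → [-16, 3, 7, 42]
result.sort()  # [-16, 3, 7, 42]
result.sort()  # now [-16, 3, 7, 42]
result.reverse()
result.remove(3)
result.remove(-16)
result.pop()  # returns 7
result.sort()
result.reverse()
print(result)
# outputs [42]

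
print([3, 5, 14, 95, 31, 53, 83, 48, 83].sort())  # None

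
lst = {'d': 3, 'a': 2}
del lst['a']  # {'d': 3}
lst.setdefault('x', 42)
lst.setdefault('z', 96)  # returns 96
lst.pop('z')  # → 96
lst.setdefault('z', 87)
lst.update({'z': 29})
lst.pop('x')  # 42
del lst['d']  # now {'z': 29}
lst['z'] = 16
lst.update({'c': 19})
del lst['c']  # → {'z': 16}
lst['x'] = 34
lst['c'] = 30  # {'z': 16, 'x': 34, 'c': 30}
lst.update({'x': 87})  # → {'z': 16, 'x': 87, 'c': 30}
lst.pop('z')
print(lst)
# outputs {'x': 87, 'c': 30}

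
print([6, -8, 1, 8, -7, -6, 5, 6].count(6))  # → 2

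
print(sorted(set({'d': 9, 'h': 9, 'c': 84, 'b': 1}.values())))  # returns [1, 9, 84]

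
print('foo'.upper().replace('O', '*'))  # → F**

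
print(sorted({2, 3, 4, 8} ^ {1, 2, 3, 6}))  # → [1, 4, 6, 8]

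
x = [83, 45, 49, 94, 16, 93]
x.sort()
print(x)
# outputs [16, 45, 49, 83, 93, 94]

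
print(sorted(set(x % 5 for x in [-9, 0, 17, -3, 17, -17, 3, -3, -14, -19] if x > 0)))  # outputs [2, 3]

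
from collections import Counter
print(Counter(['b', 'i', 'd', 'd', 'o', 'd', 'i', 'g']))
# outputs Counter({'d': 3, 'i': 2, 'b': 1, 'o': 1, 'g': 1})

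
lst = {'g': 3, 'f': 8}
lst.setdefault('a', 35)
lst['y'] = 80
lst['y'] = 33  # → {'g': 3, 'f': 8, 'a': 35, 'y': 33}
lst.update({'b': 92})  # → {'g': 3, 'f': 8, 'a': 35, 'y': 33, 'b': 92}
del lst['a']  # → {'g': 3, 'f': 8, 'y': 33, 'b': 92}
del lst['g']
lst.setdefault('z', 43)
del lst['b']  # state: {'f': 8, 'y': 33, 'z': 43}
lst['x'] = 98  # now {'f': 8, 'y': 33, 'z': 43, 'x': 98}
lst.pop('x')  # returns 98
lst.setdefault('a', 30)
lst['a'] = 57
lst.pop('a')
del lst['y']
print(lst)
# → {'f': 8, 'z': 43}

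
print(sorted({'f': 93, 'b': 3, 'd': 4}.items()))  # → [('b', 3), ('d', 4), ('f', 93)]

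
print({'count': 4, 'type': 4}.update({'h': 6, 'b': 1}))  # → None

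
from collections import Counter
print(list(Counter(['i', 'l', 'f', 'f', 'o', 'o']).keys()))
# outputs ['i', 'l', 'f', 'o']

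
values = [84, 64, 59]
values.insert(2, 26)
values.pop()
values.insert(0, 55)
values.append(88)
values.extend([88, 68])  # [55, 84, 64, 26, 88, 88, 68]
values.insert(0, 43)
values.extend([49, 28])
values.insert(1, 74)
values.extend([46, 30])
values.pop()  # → 30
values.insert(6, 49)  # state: [43, 74, 55, 84, 64, 26, 49, 88, 88, 68, 49, 28, 46]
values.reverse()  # [46, 28, 49, 68, 88, 88, 49, 26, 64, 84, 55, 74, 43]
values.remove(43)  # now [46, 28, 49, 68, 88, 88, 49, 26, 64, 84, 55, 74]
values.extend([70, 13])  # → [46, 28, 49, 68, 88, 88, 49, 26, 64, 84, 55, 74, 70, 13]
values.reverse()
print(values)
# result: [13, 70, 74, 55, 84, 64, 26, 49, 88, 88, 68, 49, 28, 46]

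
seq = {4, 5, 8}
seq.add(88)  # {4, 5, 8, 88}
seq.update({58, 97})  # {4, 5, 8, 58, 88, 97}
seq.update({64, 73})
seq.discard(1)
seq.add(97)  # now {4, 5, 8, 58, 64, 73, 88, 97}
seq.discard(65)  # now {4, 5, 8, 58, 64, 73, 88, 97}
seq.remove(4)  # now {5, 8, 58, 64, 73, 88, 97}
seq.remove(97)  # {5, 8, 58, 64, 73, 88}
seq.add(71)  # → {5, 8, 58, 64, 71, 73, 88}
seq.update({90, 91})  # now {5, 8, 58, 64, 71, 73, 88, 90, 91}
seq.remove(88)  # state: {5, 8, 58, 64, 71, 73, 90, 91}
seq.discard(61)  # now {5, 8, 58, 64, 71, 73, 90, 91}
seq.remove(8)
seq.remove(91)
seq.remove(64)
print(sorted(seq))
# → [5, 58, 71, 73, 90]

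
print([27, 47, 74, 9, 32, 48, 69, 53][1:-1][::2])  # [47, 9, 48]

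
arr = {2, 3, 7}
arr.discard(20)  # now {2, 3, 7}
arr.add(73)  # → {2, 3, 7, 73}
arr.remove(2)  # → {3, 7, 73}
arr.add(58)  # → {3, 7, 58, 73}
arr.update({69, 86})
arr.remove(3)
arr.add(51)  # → {7, 51, 58, 69, 73, 86}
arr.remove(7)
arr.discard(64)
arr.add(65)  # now {51, 58, 65, 69, 73, 86}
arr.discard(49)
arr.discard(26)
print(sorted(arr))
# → [51, 58, 65, 69, 73, 86]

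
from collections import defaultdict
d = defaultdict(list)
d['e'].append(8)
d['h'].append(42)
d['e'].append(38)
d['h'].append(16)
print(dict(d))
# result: {'e': [8, 38], 'h': [42, 16]}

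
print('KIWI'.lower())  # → kiwi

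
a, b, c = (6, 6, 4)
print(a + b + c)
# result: 16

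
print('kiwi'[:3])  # kiw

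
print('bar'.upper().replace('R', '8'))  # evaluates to BA8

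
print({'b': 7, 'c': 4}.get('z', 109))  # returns 109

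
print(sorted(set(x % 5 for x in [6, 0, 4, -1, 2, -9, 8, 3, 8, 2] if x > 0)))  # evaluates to [1, 2, 3, 4]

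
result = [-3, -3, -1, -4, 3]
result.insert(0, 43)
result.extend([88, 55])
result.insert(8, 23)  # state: [43, -3, -3, -1, -4, 3, 88, 55, 23]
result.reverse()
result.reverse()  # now [43, -3, -3, -1, -4, 3, 88, 55, 23]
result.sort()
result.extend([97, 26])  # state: [-4, -3, -3, -1, 3, 23, 43, 55, 88, 97, 26]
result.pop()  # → 26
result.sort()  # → [-4, -3, -3, -1, 3, 23, 43, 55, 88, 97]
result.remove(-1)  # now [-4, -3, -3, 3, 23, 43, 55, 88, 97]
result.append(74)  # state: [-4, -3, -3, 3, 23, 43, 55, 88, 97, 74]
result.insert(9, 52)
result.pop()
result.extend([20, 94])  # [-4, -3, -3, 3, 23, 43, 55, 88, 97, 52, 20, 94]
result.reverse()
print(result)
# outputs [94, 20, 52, 97, 88, 55, 43, 23, 3, -3, -3, -4]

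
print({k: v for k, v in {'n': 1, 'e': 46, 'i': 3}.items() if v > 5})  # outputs {'e': 46}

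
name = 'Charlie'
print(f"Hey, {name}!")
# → Hey, Charlie!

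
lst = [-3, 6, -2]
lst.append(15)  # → [-3, 6, -2, 15]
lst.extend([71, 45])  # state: [-3, 6, -2, 15, 71, 45]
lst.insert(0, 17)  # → [17, -3, 6, -2, 15, 71, 45]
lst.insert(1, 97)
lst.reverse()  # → [45, 71, 15, -2, 6, -3, 97, 17]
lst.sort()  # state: [-3, -2, 6, 15, 17, 45, 71, 97]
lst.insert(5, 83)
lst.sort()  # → [-3, -2, 6, 15, 17, 45, 71, 83, 97]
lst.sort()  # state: [-3, -2, 6, 15, 17, 45, 71, 83, 97]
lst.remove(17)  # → [-3, -2, 6, 15, 45, 71, 83, 97]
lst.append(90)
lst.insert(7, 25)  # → [-3, -2, 6, 15, 45, 71, 83, 25, 97, 90]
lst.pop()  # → 90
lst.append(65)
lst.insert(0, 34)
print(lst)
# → [34, -3, -2, 6, 15, 45, 71, 83, 25, 97, 65]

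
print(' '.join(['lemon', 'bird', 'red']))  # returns lemon bird red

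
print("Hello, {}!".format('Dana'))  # Hello, Dana!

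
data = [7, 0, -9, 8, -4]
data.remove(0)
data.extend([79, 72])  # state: [7, -9, 8, -4, 79, 72]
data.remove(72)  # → [7, -9, 8, -4, 79]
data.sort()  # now [-9, -4, 7, 8, 79]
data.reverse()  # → [79, 8, 7, -4, -9]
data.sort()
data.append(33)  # [-9, -4, 7, 8, 79, 33]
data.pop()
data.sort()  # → [-9, -4, 7, 8, 79]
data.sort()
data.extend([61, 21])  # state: [-9, -4, 7, 8, 79, 61, 21]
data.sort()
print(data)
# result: [-9, -4, 7, 8, 21, 61, 79]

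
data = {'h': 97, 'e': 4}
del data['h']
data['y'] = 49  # {'e': 4, 'y': 49}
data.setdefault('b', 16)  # 16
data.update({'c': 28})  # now {'e': 4, 'y': 49, 'b': 16, 'c': 28}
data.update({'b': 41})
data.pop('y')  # 49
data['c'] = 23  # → {'e': 4, 'b': 41, 'c': 23}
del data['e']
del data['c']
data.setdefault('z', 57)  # 57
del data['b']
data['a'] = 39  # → {'z': 57, 'a': 39}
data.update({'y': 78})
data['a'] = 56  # {'z': 57, 'a': 56, 'y': 78}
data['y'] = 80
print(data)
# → {'z': 57, 'a': 56, 'y': 80}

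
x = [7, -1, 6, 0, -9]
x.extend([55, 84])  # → [7, -1, 6, 0, -9, 55, 84]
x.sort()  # [-9, -1, 0, 6, 7, 55, 84]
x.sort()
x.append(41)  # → [-9, -1, 0, 6, 7, 55, 84, 41]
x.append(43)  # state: [-9, -1, 0, 6, 7, 55, 84, 41, 43]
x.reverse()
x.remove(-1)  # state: [43, 41, 84, 55, 7, 6, 0, -9]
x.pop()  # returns -9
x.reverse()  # [0, 6, 7, 55, 84, 41, 43]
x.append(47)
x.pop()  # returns 47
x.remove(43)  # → [0, 6, 7, 55, 84, 41]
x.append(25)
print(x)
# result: [0, 6, 7, 55, 84, 41, 25]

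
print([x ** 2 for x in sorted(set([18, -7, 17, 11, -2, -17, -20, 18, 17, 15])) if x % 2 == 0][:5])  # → [400, 4, 324]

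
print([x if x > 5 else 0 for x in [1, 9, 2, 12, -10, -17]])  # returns [0, 9, 0, 12, 0, 0]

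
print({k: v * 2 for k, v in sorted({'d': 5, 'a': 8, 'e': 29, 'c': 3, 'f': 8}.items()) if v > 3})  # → {'a': 16, 'd': 10, 'e': 58, 'f': 16}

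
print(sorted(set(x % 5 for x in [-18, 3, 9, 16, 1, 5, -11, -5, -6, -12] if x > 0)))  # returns [0, 1, 3, 4]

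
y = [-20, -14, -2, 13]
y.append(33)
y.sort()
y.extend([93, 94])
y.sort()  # [-20, -14, -2, 13, 33, 93, 94]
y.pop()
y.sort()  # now [-20, -14, -2, 13, 33, 93]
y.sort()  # [-20, -14, -2, 13, 33, 93]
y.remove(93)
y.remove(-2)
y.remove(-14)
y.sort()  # [-20, 13, 33]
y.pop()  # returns 33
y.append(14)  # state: [-20, 13, 14]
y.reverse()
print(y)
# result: [14, 13, -20]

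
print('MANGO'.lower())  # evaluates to mango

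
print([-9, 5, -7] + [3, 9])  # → [-9, 5, -7, 3, 9]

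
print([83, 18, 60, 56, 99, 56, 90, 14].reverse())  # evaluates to None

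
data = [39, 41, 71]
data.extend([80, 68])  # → [39, 41, 71, 80, 68]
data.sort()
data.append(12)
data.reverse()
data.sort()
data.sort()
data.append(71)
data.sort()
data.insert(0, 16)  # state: [16, 12, 39, 41, 68, 71, 71, 80]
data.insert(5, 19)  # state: [16, 12, 39, 41, 68, 19, 71, 71, 80]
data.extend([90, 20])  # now [16, 12, 39, 41, 68, 19, 71, 71, 80, 90, 20]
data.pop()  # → 20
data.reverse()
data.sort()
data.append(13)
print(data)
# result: [12, 16, 19, 39, 41, 68, 71, 71, 80, 90, 13]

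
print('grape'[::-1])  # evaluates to eparg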